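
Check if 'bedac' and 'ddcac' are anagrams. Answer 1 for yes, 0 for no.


Sort characters of 'bedac': 'abcde'
Sort characters of 'ddcac': 'accdd'
Sorted forms differ -> they are NOT anagrams
Result: 0

0


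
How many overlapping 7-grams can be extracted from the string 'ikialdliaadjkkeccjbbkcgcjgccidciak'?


String 'ikialdliaadjkkeccjbbkcgcjgccidciak' has length L = 34.
Number of overlapping n-grams = L - n + 1
Substituting: 34 - 7 + 1 = 28

28


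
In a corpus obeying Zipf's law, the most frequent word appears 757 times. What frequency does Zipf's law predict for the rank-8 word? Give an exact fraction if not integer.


Zipf's law: freq(rank) = f1 / rank
f1 = 757, rank = 8
freq = 757 / 8
GCD(757, 8) = 1
Simplified: 757/8

757/8


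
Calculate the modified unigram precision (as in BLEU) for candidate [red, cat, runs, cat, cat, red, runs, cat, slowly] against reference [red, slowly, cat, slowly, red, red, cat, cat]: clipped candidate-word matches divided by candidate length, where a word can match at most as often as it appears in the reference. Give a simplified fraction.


Reference word counts: {'cat': 3, 'red': 3, 'slowly': 2}
Checking each candidate word (with clipping):
  'red' -> in reference (ref count 3, used 1/3) -> match (matches: 1)
  'cat' -> in reference (ref count 3, used 1/3) -> match (matches: 2)
  'runs' -> not in reference -> no match (matches: 2)
  'cat' -> in reference (ref count 3, used 2/3) -> match (matches: 3)
  'cat' -> in reference (ref count 3, used 3/3) -> match (matches: 4)
  'red' -> in reference (ref count 3, used 2/3) -> match (matches: 5)
  'runs' -> not in reference -> no match (matches: 5)
  'cat' -> ref count 3 already used up (3/3) -> clipped, no match (matches: 5)
  'slowly' -> in reference (ref count 2, used 1/2) -> match (matches: 6)
Clipped matches: 6, Candidate length: 9
Precision = 6/9 = 2/3

2/3


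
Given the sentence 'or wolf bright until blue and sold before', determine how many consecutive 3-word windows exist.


Word trigrams from [8] words:
  Trigram 1: (or wolf bright)
  Trigram 2: (wolf bright until)
  Trigram 3: (bright until blue)
  Trigram 4: (until blue and)
  Trigram 5: (blue and sold)
  Trigram 6: (and sold before)
Total word trigrams: 8 - 2 = 6

6


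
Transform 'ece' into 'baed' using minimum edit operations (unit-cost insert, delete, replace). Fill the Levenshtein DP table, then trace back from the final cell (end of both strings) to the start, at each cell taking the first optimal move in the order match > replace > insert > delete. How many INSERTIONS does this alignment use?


Edit distance = 3. Backtracking from cell (3, 4) with preference match > replace > insert > delete,
then listing the resulting alignment 'ece' -> 'baed' left to right:
  Step 1: replace e->b
  Step 2: replace c->a
  Step 3: keep 'e'
  Step 4: insert 'd' [insertion #1]
Total insertions: 1

1


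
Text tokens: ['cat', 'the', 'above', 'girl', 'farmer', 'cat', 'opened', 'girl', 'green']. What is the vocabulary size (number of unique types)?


Listing all tokens and tracking unique types:
  Token 1: 'cat' -> NEW (unique so far: 1)
  Token 2: 'the' -> NEW (unique so far: 2)
  Token 3: 'above' -> NEW (unique so far: 3)
  Token 4: 'girl' -> NEW (unique so far: 4)
  Token 5: 'farmer' -> NEW (unique so far: 5)
  Token 6: 'cat' -> duplicate (unique so far: 5)
  Token 7: 'opened' -> NEW (unique so far: 6)
  Token 8: 'girl' -> duplicate (unique so far: 6)
  Token 9: 'green' -> NEW (unique so far: 7)
Unique types: ('above', 'cat', 'farmer', 'girl', 'green', 'opened', 'the')
Vocabulary size: 7

7


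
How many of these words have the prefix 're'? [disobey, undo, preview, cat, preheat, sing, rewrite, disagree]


Checking each word for prefix 're':
  'disobey' -> no (count: 0)
  'undo' -> no (count: 0)
  'preview' -> no (count: 0)
  'cat' -> no (count: 0)
  'preheat' -> no (count: 0)
  'sing' -> no (count: 0)
  'rewrite' -> YES, starts with 're' (count: 1)
  'disagree' -> no (count: 1)
Total with prefix 're': 1

1


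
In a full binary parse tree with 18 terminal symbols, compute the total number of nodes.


Leaf nodes (terminals): 18
Internal nodes = n - 1 = 18 - 1 = 17
Total = leaves + internal = 18 + 17 = 35

35


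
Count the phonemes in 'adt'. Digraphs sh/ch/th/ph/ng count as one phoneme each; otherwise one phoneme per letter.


Parsing 'adt' greedily, digraphs first:
  'a' -> vowel phoneme (phonemes so far: 1)
  'd' -> consonant phoneme (phonemes so far: 2)
  't' -> consonant phoneme (phonemes so far: 3)
Total phonemes: 3

3


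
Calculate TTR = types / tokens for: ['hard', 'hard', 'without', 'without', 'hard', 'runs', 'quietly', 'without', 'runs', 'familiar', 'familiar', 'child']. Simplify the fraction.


Tokens: 12
Unique types: ('child', 'familiar', 'hard', 'quietly', 'runs', 'without') = 6
TTR = 6/12
Simplify: divide both by 6 -> 1/2
TTR = 1/2

1/2


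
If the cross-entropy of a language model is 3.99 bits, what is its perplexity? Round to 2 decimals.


Perplexity formula: PP = 2^H
H = 3.99
PP = 2^3.99
Decompose: 2^3.99 = 2^3 * 2^0.99
2^3 = 8, 2^0.99 ~ 1.9861850
PP ~ 8 * 1.9861850 = 15.8894800
Rounded to 2 decimals: 15.89

15.89


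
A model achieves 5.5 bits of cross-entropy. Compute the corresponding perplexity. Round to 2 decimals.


Perplexity formula: PP = 2^H
H = 5.5
PP = 2^5.5
Decompose: 2^5.5 = 2^5 * 2^0.5 = 2^5 * sqrt(2)
2^5 = 32, sqrt(2) ~ 1.4142136
PP ~ 32 * 1.4142136 = 45.2548352
Rounded to 2 decimals: 45.25

45.25


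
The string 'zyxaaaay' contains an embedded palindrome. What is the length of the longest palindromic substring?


Scanning 'zyxaaaay' for palindromic substrings.
Substring at positions 3-6: 'aaaa'.
Check: reverse('aaaa') = 'aaaa' -> palindrome confirmed.
Neighbouring characters ('x' / 'y') break symmetry, so it cannot extend further.
No longer palindromic substring exists; longest length = 4

4


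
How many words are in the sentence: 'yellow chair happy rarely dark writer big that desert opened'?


Counting words by splitting on spaces:
  Word 1: 'yellow'
  Word 2: 'chair'
  Word 3: 'happy'
  Word 4: 'rarely'
  Word 5: 'dark'
  Word 6: 'writer'
  Word 7: 'big'
  Word 8: 'that'
  Word 9: 'desert'
  Word 10: 'opened'
Total words: 10

10


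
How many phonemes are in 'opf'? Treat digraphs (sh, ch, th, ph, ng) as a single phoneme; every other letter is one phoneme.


Parsing 'opf' greedily, digraphs first:
  'o' -> vowel phoneme (phonemes so far: 1)
  'p' -> consonant phoneme (phonemes so far: 2)
  'f' -> consonant phoneme (phonemes so far: 3)
Total phonemes: 3

3


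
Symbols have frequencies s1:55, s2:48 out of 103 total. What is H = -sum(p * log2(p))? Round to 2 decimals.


Computing entropy H = -sum(p_i * log2(p_i)):
  s1: p = 55/103 = 0.5340, -p*log2(p) = 0.4833
  s2: p = 48/103 = 0.4660, -p*log2(p) = 0.5133
H = sum of terms = 0.9966
Rounded to 2 decimals: 1.00

1.00


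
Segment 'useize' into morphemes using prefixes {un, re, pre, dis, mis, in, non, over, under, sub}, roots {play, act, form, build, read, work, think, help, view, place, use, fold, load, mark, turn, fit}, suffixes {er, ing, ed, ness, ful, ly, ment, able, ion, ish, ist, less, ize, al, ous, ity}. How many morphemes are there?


Segmenting 'useize' against the inventory:
  'use' -> root (morpheme 1)
  'ize' -> suffix (morpheme 2)
Total morphemes: 2

2


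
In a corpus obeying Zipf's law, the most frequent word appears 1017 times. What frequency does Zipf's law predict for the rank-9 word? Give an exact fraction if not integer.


Zipf's law: freq(rank) = f1 / rank
f1 = 1017, rank = 9
freq = 1017 / 9
= 113

113


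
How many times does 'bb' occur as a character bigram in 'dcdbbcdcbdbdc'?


Scanning 'dcdbbcdcbdbdc' for bigram 'bb':
  Position 0: 'dc' -> no
  Position 1: 'cd' -> no
  Position 2: 'db' -> no
  Position 3: 'bb' -> MATCH
  Position 4: 'bc' -> no
  Position 5: 'cd' -> no
  Position 6: 'dc' -> no
  Position 7: 'cb' -> no
  Position 8: 'bd' -> no
  Position 9: 'db' -> no
  Position 10: 'bd' -> no
  Position 11: 'dc' -> no
Total matches: 1

1


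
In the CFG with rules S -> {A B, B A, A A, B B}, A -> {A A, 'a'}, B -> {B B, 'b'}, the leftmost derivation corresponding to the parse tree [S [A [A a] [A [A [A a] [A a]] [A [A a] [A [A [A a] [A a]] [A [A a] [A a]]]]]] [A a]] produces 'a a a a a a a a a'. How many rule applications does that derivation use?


Every bracketed nonterminal node [X ...] in the tree is produced by exactly one rule application.
Reading the tree off as a leftmost derivation:
  Step 1: S  =>  A A   (applied S -> A A)
  Step 2: A A  =>  A A A   (applied A -> A A)
  Step 3: A A A  =>  a A A   (applied A -> a)
  Step 4: a A A  =>  a A A A   (applied A -> A A)
  Step 5: a A A A  =>  a A A A A   (applied A -> A A)
  Step 6: a A A A A  =>  a a A A A   (applied A -> a)
  Step 7: a a A A A  =>  a a a A A   (applied A -> a)
  Step 8: a a a A A  =>  a a a A A A   (applied A -> A A)
  Step 9: a a a A A A  =>  a a a a A A   (applied A -> a)
  Step 10: a a a a A A  =>  a a a a A A A   (applied A -> A A)
  Step 11: a a a a A A A  =>  a a a a A A A A   (applied A -> A A)
  Step 12: a a a a A A A A  =>  a a a a a A A A   (applied A -> a)
  Step 13: a a a a a A A A  =>  a a a a a a A A   (applied A -> a)
  Step 14: a a a a a a A A  =>  a a a a a a A A A   (applied A -> A A)
  Step 15: a a a a a a A A A  =>  a a a a a a a A A   (applied A -> a)
  Step 16: a a a a a a a A A  =>  a a a a a a a a A   (applied A -> a)
  Step 17: a a a a a a a a A  =>  a a a a a a a a a   (applied A -> a)
Final yield: a a a a a a a a a
Total rewrite steps: 17

17


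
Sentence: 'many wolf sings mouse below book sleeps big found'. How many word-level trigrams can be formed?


Word trigrams from [9] words:
  Trigram 1: (many wolf sings)
  Trigram 2: (wolf sings mouse)
  Trigram 3: (sings mouse below)
  Trigram 4: (mouse below book)
  Trigram 5: (below book sleeps)
  Trigram 6: (book sleeps big)
  Trigram 7: (sleeps big found)
Total word trigrams: 9 - 2 = 7

7


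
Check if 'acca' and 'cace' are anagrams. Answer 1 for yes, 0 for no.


Sort characters of 'acca': 'aacc'
Sort characters of 'cace': 'acce'
Sorted forms differ -> they are NOT anagrams
Result: 0

0


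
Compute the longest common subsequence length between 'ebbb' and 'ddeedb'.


DP table for LCS of 'ebbb' and 'ddeedb':
       d  d  e  e  d  b
    0  0  0  0  0  0  0
  e 0  0  0  1  1  1  1
  b 0  0  0  1  1  1  2
  b 0  0  0  1  1  1  2
  b 0  0  0  1  1  1  2
LCS: 'eb'
LCS length = 2

2


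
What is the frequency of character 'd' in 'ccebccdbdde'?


Scanning 'ccebccdbdde' for 'd':
  Position 6: 'd' -> MATCH (count: 1)
  Position 8: 'd' -> MATCH (count: 2)
  Position 9: 'd' -> MATCH (count: 3)
Total occurrences of 'd': 3

3


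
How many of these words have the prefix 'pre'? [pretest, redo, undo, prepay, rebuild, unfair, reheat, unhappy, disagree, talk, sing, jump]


Checking each word for prefix 'pre':
  'pretest' -> YES, starts with 'pre' (count: 1)
  'redo' -> no (count: 1)
  'undo' -> no (count: 1)
  'prepay' -> YES, starts with 'pre' (count: 2)
  'rebuild' -> no (count: 2)
  'unfair' -> no (count: 2)
  'reheat' -> no (count: 2)
  'unhappy' -> no (count: 2)
  'disagree' -> no (count: 2)
  'talk' -> no (count: 2)
  'sing' -> no (count: 2)
  'jump' -> no (count: 2)
Total with prefix 'pre': 2

2


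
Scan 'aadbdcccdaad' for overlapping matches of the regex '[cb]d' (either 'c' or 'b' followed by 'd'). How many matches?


Pattern: [cb]d means either 'c' or 'b' followed by 'd'.
Scanning 'aadbdcccdaad' position-by-position:
  Pos 0: window 'aa' -> no
  Pos 1: window 'ad' -> no
  Pos 2: window 'db' -> no
  Pos 3: window 'bd' -> MATCH
  Pos 4: window 'dc' -> no
  Pos 5: window 'cc' -> no
  Pos 6: window 'cc' -> no
  Pos 7: window 'cd' -> MATCH
  Pos 8: window 'da' -> no
  Pos 9: window 'aa' -> no
  Pos 10: window 'ad' -> no
  Pos 11: window 'd' -> no
Total matches: 2

2


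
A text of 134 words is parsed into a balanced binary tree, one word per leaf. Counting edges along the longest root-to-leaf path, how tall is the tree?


In a balanced binary tree with n leaves the deepest leaf is ceil(log2(n)) edges below the root.
log2(134) = 7.0661
ceil(7.0661) = 8
height (edges) = 8

8


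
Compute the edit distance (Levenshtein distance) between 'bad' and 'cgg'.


Building DP table for s1='bad' (len 3) and s2='cgg' (len 3):
       c  g  g
    0  1  2  3
  b 1  1  2  3
  a 2  2  2  3
  d 3  3  3  3
Edit distance = dp[3][3] = 3

3


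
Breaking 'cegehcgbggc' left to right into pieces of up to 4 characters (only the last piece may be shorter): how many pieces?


'cegehcgbggc' has 11 characters.
Chunking with max size 4:
  Chunk 1: 'cege' (positions 0-3)
  Chunk 2: 'hcgb' (positions 4-7)
  Chunk 3: 'ggc' (positions 8-10)
Total chunks: ceil(11 / 4) = 3

3


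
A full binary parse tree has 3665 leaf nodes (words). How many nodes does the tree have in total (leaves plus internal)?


Leaf nodes (terminals): 3665
Internal nodes = n - 1 = 3665 - 1 = 3664
Total = leaves + internal = 3665 + 3664 = 7329

7329


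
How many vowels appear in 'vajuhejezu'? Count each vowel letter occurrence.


Scanning each character of 'vajuhejezu':
  Position 1: 'v' -> consonant (running count: 0)
  Position 2: 'a' -> vowel (running count: 1)
  Position 3: 'j' -> consonant (running count: 1)
  Position 4: 'u' -> vowel (running count: 2)
  Position 5: 'h' -> consonant (running count: 2)
  Position 6: 'e' -> vowel (running count: 3)
  Position 7: 'j' -> consonant (running count: 3)
  Position 8: 'e' -> vowel (running count: 4)
  Position 9: 'z' -> consonant (running count: 4)
  Position 10: 'u' -> vowel (running count: 5)
Total vowels: 5

5


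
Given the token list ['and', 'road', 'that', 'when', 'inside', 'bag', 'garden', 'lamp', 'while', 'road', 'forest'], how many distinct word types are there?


Listing all tokens and tracking unique types:
  Token 1: 'and' -> NEW (unique so far: 1)
  Token 2: 'road' -> NEW (unique so far: 2)
  Token 3: 'that' -> NEW (unique so far: 3)
  Token 4: 'when' -> NEW (unique so far: 4)
  Token 5: 'inside' -> NEW (unique so far: 5)
  Token 6: 'bag' -> NEW (unique so far: 6)
  Token 7: 'garden' -> NEW (unique so far: 7)
  Token 8: 'lamp' -> NEW (unique so far: 8)
  Token 9: 'while' -> NEW (unique so far: 9)
  Token 10: 'road' -> duplicate (unique so far: 9)
  Token 11: 'forest' -> NEW (unique so far: 10)
Unique types: ('and', 'bag', 'forest', 'garden', 'inside', 'lamp', 'road', 'that', 'when', 'while')
Vocabulary size: 10

10


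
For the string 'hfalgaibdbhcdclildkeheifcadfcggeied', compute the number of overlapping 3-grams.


String 'hfalgaibdbhcdclildkeheifcadfcggeied' has length L = 35.
Number of overlapping n-grams = L - n + 1
Substituting: 35 - 3 + 1 = 33

33


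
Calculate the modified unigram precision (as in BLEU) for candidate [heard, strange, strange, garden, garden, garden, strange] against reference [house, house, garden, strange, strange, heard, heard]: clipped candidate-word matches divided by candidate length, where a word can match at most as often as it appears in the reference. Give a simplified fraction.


Reference word counts: {'garden': 1, 'heard': 2, 'house': 2, 'strange': 2}
Checking each candidate word (with clipping):
  'heard' -> in reference (ref count 2, used 1/2) -> match (matches: 1)
  'strange' -> in reference (ref count 2, used 1/2) -> match (matches: 2)
  'strange' -> in reference (ref count 2, used 2/2) -> match (matches: 3)
  'garden' -> in reference (ref count 1, used 1/1) -> match (matches: 4)
  'garden' -> ref count 1 already used up (1/1) -> clipped, no match (matches: 4)
  'garden' -> ref count 1 already used up (1/1) -> clipped, no match (matches: 4)
  'strange' -> ref count 2 already used up (2/2) -> clipped, no match (matches: 4)
Clipped matches: 4, Candidate length: 7
Precision = 4/7

4/7


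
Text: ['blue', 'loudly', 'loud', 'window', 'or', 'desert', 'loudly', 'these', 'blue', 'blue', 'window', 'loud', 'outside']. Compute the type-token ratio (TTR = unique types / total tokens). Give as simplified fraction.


Tokens: 13
Unique types: ('blue', 'desert', 'loud', 'loudly', 'or', 'outside', 'these', 'window') = 8
TTR = 8/13
Already in lowest terms.

8/13


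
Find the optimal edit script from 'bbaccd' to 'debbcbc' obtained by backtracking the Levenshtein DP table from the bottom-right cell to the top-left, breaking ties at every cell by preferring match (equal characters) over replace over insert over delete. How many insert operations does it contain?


Edit distance = 5. Backtracking from cell (6, 7) with preference match > replace > insert > delete,
then listing the resulting alignment 'bbaccd' -> 'debbcbc' left to right:
  Step 1: insert 'd' [insertion #1]
  Step 2: replace b->e
  Step 3: keep 'b'
  Step 4: replace a->b
  Step 5: keep 'c'
  Step 6: replace c->b
  Step 7: replace d->c
Total insertions: 1

1


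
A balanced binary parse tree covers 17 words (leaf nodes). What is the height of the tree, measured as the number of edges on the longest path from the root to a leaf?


In a balanced binary tree with n leaves the deepest leaf is ceil(log2(n)) edges below the root.
log2(17) = 4.0875
ceil(4.0875) = 5
height (edges) = 5

5


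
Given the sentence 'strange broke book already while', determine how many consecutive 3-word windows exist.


Word trigrams from [5] words:
  Trigram 1: (strange broke book)
  Trigram 2: (broke book already)
  Trigram 3: (book already while)
Total word trigrams: 5 - 2 = 3

3


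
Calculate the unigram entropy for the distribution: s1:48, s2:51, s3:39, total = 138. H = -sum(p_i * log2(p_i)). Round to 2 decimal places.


Computing entropy H = -sum(p_i * log2(p_i)):
  s1: p = 48/138 = 0.3478, -p*log2(p) = 0.5299
  s2: p = 51/138 = 0.3696, -p*log2(p) = 0.5307
  s3: p = 39/138 = 0.2826, -p*log2(p) = 0.5152
H = sum of terms = 1.5758
Rounded to 2 decimals: 1.58

1.58


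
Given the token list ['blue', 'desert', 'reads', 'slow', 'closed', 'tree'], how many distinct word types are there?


Listing all tokens and tracking unique types:
  Token 1: 'blue' -> NEW (unique so far: 1)
  Token 2: 'desert' -> NEW (unique so far: 2)
  Token 3: 'reads' -> NEW (unique so far: 3)
  Token 4: 'slow' -> NEW (unique so far: 4)
  Token 5: 'closed' -> NEW (unique so far: 5)
  Token 6: 'tree' -> NEW (unique so far: 6)
Unique types: ('blue', 'closed', 'desert', 'reads', 'slow', 'tree')
Vocabulary size: 6

6


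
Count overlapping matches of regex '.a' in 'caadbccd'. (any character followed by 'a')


Pattern: .a means any character followed by 'a'.
Scanning 'caadbccd' position-by-position:
  Pos 0: window 'ca' -> MATCH
  Pos 1: window 'aa' -> MATCH
  Pos 2: window 'ad' -> no
  Pos 3: window 'db' -> no
  Pos 4: window 'bc' -> no
  Pos 5: window 'cc' -> no
  Pos 6: window 'cd' -> no
  Pos 7: window 'd' -> no
Total matches: 2

2


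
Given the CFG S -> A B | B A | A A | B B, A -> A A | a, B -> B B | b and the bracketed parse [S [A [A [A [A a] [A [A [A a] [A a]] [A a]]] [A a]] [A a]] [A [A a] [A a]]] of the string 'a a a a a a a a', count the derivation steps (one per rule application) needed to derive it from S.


Every bracketed nonterminal node [X ...] in the tree is produced by exactly one rule application.
Reading the tree off as a leftmost derivation:
  Step 1: S  =>  A A   (applied S -> A A)
  Step 2: A A  =>  A A A   (applied A -> A A)
  Step 3: A A A  =>  A A A A   (applied A -> A A)
  Step 4: A A A A  =>  A A A A A   (applied A -> A A)
  Step 5: A A A A A  =>  a A A A A   (applied A -> a)
  Step 6: a A A A A  =>  a A A A A A   (applied A -> A A)
  Step 7: a A A A A A  =>  a A A A A A A   (applied A -> A A)
  Step 8: a A A A A A A  =>  a a A A A A A   (applied A -> a)
  Step 9: a a A A A A A  =>  a a a A A A A   (applied A -> a)
  Step 10: a a a A A A A  =>  a a a a A A A   (applied A -> a)
  Step 11: a a a a A A A  =>  a a a a a A A   (applied A -> a)
  Step 12: a a a a a A A  =>  a a a a a a A   (applied A -> a)
  Step 13: a a a a a a A  =>  a a a a a a A A   (applied A -> A A)
  Step 14: a a a a a a A A  =>  a a a a a a a A   (applied A -> a)
  Step 15: a a a a a a a A  =>  a a a a a a a a   (applied A -> a)
Final yield: a a a a a a a a
Total rewrite steps: 15

15


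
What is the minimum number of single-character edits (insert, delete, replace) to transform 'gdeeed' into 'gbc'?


Building DP table for s1='gdeeed' (len 6) and s2='gbc' (len 3):
       g  b  c
    0  1  2  3
  g 1  0  1  2
  d 2  1  1  2
  e 3  2  2  2
  e 4  3  3  3
  e 5  4  4  4
  d 6  5  5  5
Edit distance = dp[6][3] = 5

5


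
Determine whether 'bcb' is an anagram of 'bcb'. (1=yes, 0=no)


Sort characters of 'bcb': 'bbc'
Sort characters of 'bcb': 'bbc'
Sorted forms match -> they ARE anagrams
Result: 1

1


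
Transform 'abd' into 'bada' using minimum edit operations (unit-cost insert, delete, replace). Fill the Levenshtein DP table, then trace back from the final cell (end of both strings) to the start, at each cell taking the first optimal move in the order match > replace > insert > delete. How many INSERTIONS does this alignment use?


Edit distance = 3. Backtracking from cell (3, 4) with preference match > replace > insert > delete,
then listing the resulting alignment 'abd' -> 'bada' left to right:
  Step 1: insert 'b' [insertion #1]
  Step 2: keep 'a'
  Step 3: replace b->d
  Step 4: replace d->a
Total insertions: 1

1


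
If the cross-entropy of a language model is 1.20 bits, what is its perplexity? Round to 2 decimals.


Perplexity formula: PP = 2^H
H = 1.20
PP = 2^1.20
Decompose: 2^1.20 = 2^1 * 2^0.20
2^1 = 2, 2^0.20 ~ 1.1486984
PP ~ 2 * 1.1486984 = 2.2973968
Rounded to 2 decimals: 2.30

2.30


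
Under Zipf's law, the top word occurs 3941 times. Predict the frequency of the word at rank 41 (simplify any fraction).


Zipf's law: freq(rank) = f1 / rank
f1 = 3941, rank = 41
freq = 3941 / 41
GCD(3941, 41) = 1
Simplified: 3941/41

3941/41


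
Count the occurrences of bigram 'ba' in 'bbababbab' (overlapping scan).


Scanning 'bbababbab' for bigram 'ba':
  Position 0: 'bb' -> no
  Position 1: 'ba' -> MATCH
  Position 2: 'ab' -> no
  Position 3: 'ba' -> MATCH
  Position 4: 'ab' -> no
  Position 5: 'bb' -> no
  Position 6: 'ba' -> MATCH
  Position 7: 'ab' -> no
Total matches: 3

3


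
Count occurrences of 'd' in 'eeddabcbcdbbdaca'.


Scanning 'eeddabcbcdbbdaca' for 'd':
  Position 2: 'd' -> MATCH (count: 1)
  Position 3: 'd' -> MATCH (count: 2)
  Position 9: 'd' -> MATCH (count: 3)
  Position 12: 'd' -> MATCH (count: 4)
Total occurrences of 'd': 4

4


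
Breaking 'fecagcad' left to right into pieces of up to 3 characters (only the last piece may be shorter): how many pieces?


'fecagcad' has 8 characters.
Chunking with max size 3:
  Chunk 1: 'fec' (positions 0-2)
  Chunk 2: 'agc' (positions 3-5)
  Chunk 3: 'ad' (positions 6-7)
Total chunks: ceil(8 / 3) = 3

3


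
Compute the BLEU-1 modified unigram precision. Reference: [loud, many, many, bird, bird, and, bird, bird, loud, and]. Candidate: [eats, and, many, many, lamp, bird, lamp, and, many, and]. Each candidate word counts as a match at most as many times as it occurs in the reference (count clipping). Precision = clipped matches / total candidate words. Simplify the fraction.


Reference word counts: {'and': 2, 'bird': 4, 'loud': 2, 'many': 2}
Checking each candidate word (with clipping):
  'eats' -> not in reference -> no match (matches: 0)
  'and' -> in reference (ref count 2, used 1/2) -> match (matches: 1)
  'many' -> in reference (ref count 2, used 1/2) -> match (matches: 2)
  'many' -> in reference (ref count 2, used 2/2) -> match (matches: 3)
  'lamp' -> not in reference -> no match (matches: 3)
  'bird' -> in reference (ref count 4, used 1/4) -> match (matches: 4)
  'lamp' -> not in reference -> no match (matches: 4)
  'and' -> in reference (ref count 2, used 2/2) -> match (matches: 5)
  'many' -> ref count 2 already used up (2/2) -> clipped, no match (matches: 5)
  'and' -> ref count 2 already used up (2/2) -> clipped, no match (matches: 5)
Clipped matches: 5, Candidate length: 10
Precision = 5/10 = 1/2

1/2


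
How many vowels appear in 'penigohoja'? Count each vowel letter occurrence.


Scanning each character of 'penigohoja':
  Position 1: 'p' -> consonant (running count: 0)
  Position 2: 'e' -> vowel (running count: 1)
  Position 3: 'n' -> consonant (running count: 1)
  Position 4: 'i' -> vowel (running count: 2)
  Position 5: 'g' -> consonant (running count: 2)
  Position 6: 'o' -> vowel (running count: 3)
  Position 7: 'h' -> consonant (running count: 3)
  Position 8: 'o' -> vowel (running count: 4)
  Position 9: 'j' -> consonant (running count: 4)
  Position 10: 'a' -> vowel (running count: 5)
Total vowels: 5

5


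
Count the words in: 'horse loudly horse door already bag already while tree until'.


Counting words by splitting on spaces:
  Word 1: 'horse'
  Word 2: 'loudly'
  Word 3: 'horse'
  Word 4: 'door'
  Word 5: 'already'
  Word 6: 'bag'
  Word 7: 'already'
  Word 8: 'while'
  Word 9: 'tree'
  Word 10: 'until'
Total words: 10

10


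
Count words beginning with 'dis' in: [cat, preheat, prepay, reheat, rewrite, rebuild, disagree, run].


Checking each word for prefix 'dis':
  'cat' -> no (count: 0)
  'preheat' -> no (count: 0)
  'prepay' -> no (count: 0)
  'reheat' -> no (count: 0)
  'rewrite' -> no (count: 0)
  'rebuild' -> no (count: 0)
  'disagree' -> YES, starts with 'dis' (count: 1)
  'run' -> no (count: 1)
Total with prefix 'dis': 1

1


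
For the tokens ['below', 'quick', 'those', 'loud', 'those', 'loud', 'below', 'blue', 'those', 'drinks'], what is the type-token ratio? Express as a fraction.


Tokens: 10
Unique types: ('below', 'blue', 'drinks', 'loud', 'quick', 'those') = 6
TTR = 6/10
Simplify: divide both by 2 -> 3/5
TTR = 3/5

3/5


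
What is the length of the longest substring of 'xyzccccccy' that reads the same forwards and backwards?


Scanning 'xyzccccccy' for palindromic substrings.
Substring at positions 3-8: 'cccccc'.
Check: reverse('cccccc') = 'cccccc' -> palindrome confirmed.
Neighbouring characters ('z' / 'y') break symmetry, so it cannot extend further.
No longer palindromic substring exists; longest length = 6

6


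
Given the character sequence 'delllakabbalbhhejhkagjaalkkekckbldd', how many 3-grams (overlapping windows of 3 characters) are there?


String 'delllakabbalbhhejhkagjaalkkekckbldd' has length L = 35.
Number of overlapping n-grams = L - n + 1
Substituting: 35 - 3 + 1 = 33

33


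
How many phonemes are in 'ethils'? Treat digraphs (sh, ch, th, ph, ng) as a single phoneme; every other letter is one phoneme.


Parsing 'ethils' greedily, digraphs first:
  'e' -> vowel phoneme (phonemes so far: 1)
  'th' -> digraph (1 consonant phoneme) (phonemes so far: 2)
  'i' -> vowel phoneme (phonemes so far: 3)
  'l' -> consonant phoneme (phonemes so far: 4)
  's' -> consonant phoneme (phonemes so far: 5)
Total phonemes: 5

5


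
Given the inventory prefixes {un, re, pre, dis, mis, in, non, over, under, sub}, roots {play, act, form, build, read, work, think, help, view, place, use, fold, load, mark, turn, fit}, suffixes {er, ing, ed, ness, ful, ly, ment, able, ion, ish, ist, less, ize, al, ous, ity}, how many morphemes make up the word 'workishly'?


Segmenting 'workishly' against the inventory:
  'work' -> root (morpheme 1)
  'ish' -> suffix (morpheme 2)
  'ly' -> suffix (morpheme 3)
Total morphemes: 3

3


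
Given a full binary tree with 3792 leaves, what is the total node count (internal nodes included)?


Leaf nodes (terminals): 3792
Internal nodes = n - 1 = 3792 - 1 = 3791
Total = leaves + internal = 3792 + 3791 = 7583

7583


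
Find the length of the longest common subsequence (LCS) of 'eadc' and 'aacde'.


DP table for LCS of 'eadc' and 'aacde':
       a  a  c  d  e
    0  0  0  0  0  0
  e 0  0  0  0  0  1
  a 0  1  1  1  1  1
  d 0  1  1  1  2  2
  c 0  1  1  2  2  2
LCS: 'ad'
LCS length = 2

2


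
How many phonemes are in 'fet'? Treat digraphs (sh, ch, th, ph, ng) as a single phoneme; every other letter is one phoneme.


Parsing 'fet' greedily, digraphs first:
  'f' -> consonant phoneme (phonemes so far: 1)
  'e' -> vowel phoneme (phonemes so far: 2)
  't' -> consonant phoneme (phonemes so far: 3)
Total phonemes: 3

3


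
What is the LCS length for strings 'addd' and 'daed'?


DP table for LCS of 'addd' and 'daed':
       d  a  e  d
    0  0  0  0  0
  a 0  0  1  1  1
  d 0  1  1  1  2
  d 0  1  1  1  2
  d 0  1  1  1  2
LCS: 'ad'
LCS length = 2

2


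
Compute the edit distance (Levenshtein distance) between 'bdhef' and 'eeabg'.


Building DP table for s1='bdhef' (len 5) and s2='eeabg' (len 5):
       e  e  a  b  g
    0  1  2  3  4  5
  b 1  1  2  3  3  4
  d 2  2  2  3  4  4
  h 3  3  3  3  4  5
  e 4  3  3  4  4  5
  f 5  4  4  4  5  5
Edit distance = dp[5][5] = 5

5


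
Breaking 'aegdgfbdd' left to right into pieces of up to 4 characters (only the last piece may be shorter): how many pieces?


'aegdgfbdd' has 9 characters.
Chunking with max size 4:
  Chunk 1: 'aegd' (positions 0-3)
  Chunk 2: 'gfbd' (positions 4-7)
  Chunk 3: 'd' (positions 8-8)
Total chunks: ceil(9 / 4) = 3

3


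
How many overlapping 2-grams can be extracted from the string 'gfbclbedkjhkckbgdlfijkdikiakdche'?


String 'gfbclbedkjhkckbgdlfijkdikiakdche' has length L = 32.
Number of overlapping n-grams = L - n + 1
Substituting: 32 - 2 + 1 = 31

31


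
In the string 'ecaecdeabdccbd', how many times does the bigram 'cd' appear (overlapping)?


Scanning 'ecaecdeabdccbd' for bigram 'cd':
  Position 0: 'ec' -> no
  Position 1: 'ca' -> no
  Position 2: 'ae' -> no
  Position 3: 'ec' -> no
  Position 4: 'cd' -> MATCH
  Position 5: 'de' -> no
  Position 6: 'ea' -> no
  Position 7: 'ab' -> no
  Position 8: 'bd' -> no
  Position 9: 'dc' -> no
  Position 10: 'cc' -> no
  Position 11: 'cb' -> no
  Position 12: 'bd' -> no
Total matches: 1

1


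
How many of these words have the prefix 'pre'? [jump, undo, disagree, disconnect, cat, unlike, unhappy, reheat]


Checking each word for prefix 'pre':
  'jump' -> no (count: 0)
  'undo' -> no (count: 0)
  'disagree' -> no (count: 0)
  'disconnect' -> no (count: 0)
  'cat' -> no (count: 0)
  'unlike' -> no (count: 0)
  'unhappy' -> no (count: 0)
  'reheat' -> no (count: 0)
Total with prefix 'pre': 0

0


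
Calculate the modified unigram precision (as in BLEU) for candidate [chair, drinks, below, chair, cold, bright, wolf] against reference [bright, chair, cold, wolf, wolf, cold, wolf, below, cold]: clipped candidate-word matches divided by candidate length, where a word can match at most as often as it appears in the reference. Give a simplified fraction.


Reference word counts: {'below': 1, 'bright': 1, 'chair': 1, 'cold': 3, 'wolf': 3}
Checking each candidate word (with clipping):
  'chair' -> in reference (ref count 1, used 1/1) -> match (matches: 1)
  'drinks' -> not in reference -> no match (matches: 1)
  'below' -> in reference (ref count 1, used 1/1) -> match (matches: 2)
  'chair' -> ref count 1 already used up (1/1) -> clipped, no match (matches: 2)
  'cold' -> in reference (ref count 3, used 1/3) -> match (matches: 3)
  'bright' -> in reference (ref count 1, used 1/1) -> match (matches: 4)
  'wolf' -> in reference (ref count 3, used 1/3) -> match (matches: 5)
Clipped matches: 5, Candidate length: 7
Precision = 5/7

5/7


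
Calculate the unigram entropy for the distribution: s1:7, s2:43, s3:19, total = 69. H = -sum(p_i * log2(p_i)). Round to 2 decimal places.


Computing entropy H = -sum(p_i * log2(p_i)):
  s1: p = 7/69 = 0.1014, -p*log2(p) = 0.3349
  s2: p = 43/69 = 0.6232, -p*log2(p) = 0.4252
  s3: p = 19/69 = 0.2754, -p*log2(p) = 0.5123
H = sum of terms = 1.2724
Rounded to 2 decimals: 1.27

1.27


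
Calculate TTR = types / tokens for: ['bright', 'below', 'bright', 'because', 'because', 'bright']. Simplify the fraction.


Tokens: 6
Unique types: ('because', 'below', 'bright') = 3
TTR = 3/6
Simplify: divide both by 3 -> 1/2
TTR = 1/2

1/2


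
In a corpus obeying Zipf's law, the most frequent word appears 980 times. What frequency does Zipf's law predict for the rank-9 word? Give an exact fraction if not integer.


Zipf's law: freq(rank) = f1 / rank
f1 = 980, rank = 9
freq = 980 / 9
GCD(980, 9) = 1
Simplified: 980/9

980/9


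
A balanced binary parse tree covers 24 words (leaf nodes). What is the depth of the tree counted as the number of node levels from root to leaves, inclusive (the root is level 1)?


In a balanced binary tree with n leaves the deepest leaf is ceil(log2(n)) edges below the root,
so counting node levels inclusive of root and leaves gives ceil(log2(n)) + 1 levels.
log2(24) = 4.5850
ceil(4.5850) = 5
levels = 5 + 1 = 6

6


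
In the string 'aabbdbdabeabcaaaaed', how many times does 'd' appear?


Scanning 'aabbdbdabeabcaaaaed' for 'd':
  Position 4: 'd' -> MATCH (count: 1)
  Position 6: 'd' -> MATCH (count: 2)
  Position 18: 'd' -> MATCH (count: 3)
Total occurrences of 'd': 3

3


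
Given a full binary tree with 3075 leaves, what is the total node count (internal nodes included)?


Leaf nodes (terminals): 3075
Internal nodes = n - 1 = 3075 - 1 = 3074
Total = leaves + internal = 3075 + 3074 = 6149

6149


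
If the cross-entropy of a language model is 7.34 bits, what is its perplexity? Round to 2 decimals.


Perplexity formula: PP = 2^H
H = 7.34
PP = 2^7.34
Decompose: 2^7.34 = 2^7 * 2^0.34
2^7 = 128, 2^0.34 ~ 1.2657566
PP ~ 128 * 1.2657566 = 162.0168448
Rounded to 2 decimals: 162.02

162.02


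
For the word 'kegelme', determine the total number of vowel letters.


Scanning each character of 'kegelme':
  Position 1: 'k' -> consonant (running count: 0)
  Position 2: 'e' -> vowel (running count: 1)
  Position 3: 'g' -> consonant (running count: 1)
  Position 4: 'e' -> vowel (running count: 2)
  Position 5: 'l' -> consonant (running count: 2)
  Position 6: 'm' -> consonant (running count: 2)
  Position 7: 'e' -> vowel (running count: 3)
Total vowels: 3

3


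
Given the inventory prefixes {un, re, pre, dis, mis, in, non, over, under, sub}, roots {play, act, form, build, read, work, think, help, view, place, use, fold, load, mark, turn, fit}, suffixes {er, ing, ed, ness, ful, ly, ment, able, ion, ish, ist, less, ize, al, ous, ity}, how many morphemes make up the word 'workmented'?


Segmenting 'workmented' against the inventory:
  'work' -> root (morpheme 1)
  'ment' -> suffix (morpheme 2)
  'ed' -> suffix (morpheme 3)
Total morphemes: 3

3


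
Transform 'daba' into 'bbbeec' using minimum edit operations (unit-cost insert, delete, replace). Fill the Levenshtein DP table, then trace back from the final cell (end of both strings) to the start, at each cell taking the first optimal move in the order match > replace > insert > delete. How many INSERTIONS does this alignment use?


Edit distance = 5. Backtracking from cell (4, 6) with preference match > replace > insert > delete,
then listing the resulting alignment 'daba' -> 'bbbeec' left to right:
  Step 1: replace d->b
  Step 2: replace a->b
  Step 3: keep 'b'
  Step 4: insert 'e' [insertion #1]
  Step 5: insert 'e' [insertion #2]
  Step 6: replace a->c
Total insertions: 2

2


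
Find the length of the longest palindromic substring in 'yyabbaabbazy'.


Scanning 'yyabbaabbazy' for palindromic substrings.
Substring at positions 2-9: 'abbaabba'.
Check: reverse('abbaabba') = 'abbaabba' -> palindrome confirmed.
Neighbouring characters ('y' / 'z') break symmetry, so it cannot extend further.
No longer palindromic substring exists; longest length = 8

8


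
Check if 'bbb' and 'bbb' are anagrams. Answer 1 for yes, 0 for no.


Sort characters of 'bbb': 'bbb'
Sort characters of 'bbb': 'bbb'
Sorted forms match -> they ARE anagrams
Result: 1

1


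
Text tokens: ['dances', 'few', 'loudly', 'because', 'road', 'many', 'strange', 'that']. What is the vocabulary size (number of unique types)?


Listing all tokens and tracking unique types:
  Token 1: 'dances' -> NEW (unique so far: 1)
  Token 2: 'few' -> NEW (unique so far: 2)
  Token 3: 'loudly' -> NEW (unique so far: 3)
  Token 4: 'because' -> NEW (unique so far: 4)
  Token 5: 'road' -> NEW (unique so far: 5)
  Token 6: 'many' -> NEW (unique so far: 6)
  Token 7: 'strange' -> NEW (unique so far: 7)
  Token 8: 'that' -> NEW (unique so far: 8)
Unique types: ('because', 'dances', 'few', 'loudly', 'many', 'road', 'strange', 'that')
Vocabulary size: 8

8


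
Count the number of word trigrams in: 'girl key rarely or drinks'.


Word trigrams from [5] words:
  Trigram 1: (girl key rarely)
  Trigram 2: (key rarely or)
  Trigram 3: (rarely or drinks)
Total word trigrams: 5 - 2 = 3

3


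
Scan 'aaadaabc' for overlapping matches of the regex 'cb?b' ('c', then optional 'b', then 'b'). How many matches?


Pattern: cb?b means 'c', then optional 'b', then 'b'.
Scanning 'aaadaabc' position-by-position:
  Pos 0: window 'aaa' -> no
  Pos 1: window 'aad' -> no
  Pos 2: window 'ada' -> no
  Pos 3: window 'daa' -> no
  Pos 4: window 'aab' -> no
  Pos 5: window 'abc' -> no
  Pos 6: window 'bc' -> no
  Pos 7: window 'c' -> no
Total matches: 0

0


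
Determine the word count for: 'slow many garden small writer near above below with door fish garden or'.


Counting words by splitting on spaces:
  Word 1: 'slow'
  Word 2: 'many'
  Word 3: 'garden'
  Word 4: 'small'
  Word 5: 'writer'
  Word 6: 'near'
  Word 7: 'above'
  Word 8: 'below'
  Word 9: 'with'
  Word 10: 'door'
  Word 11: 'fish'
  Word 12: 'garden'
  Word 13: 'or'
Total words: 13

13


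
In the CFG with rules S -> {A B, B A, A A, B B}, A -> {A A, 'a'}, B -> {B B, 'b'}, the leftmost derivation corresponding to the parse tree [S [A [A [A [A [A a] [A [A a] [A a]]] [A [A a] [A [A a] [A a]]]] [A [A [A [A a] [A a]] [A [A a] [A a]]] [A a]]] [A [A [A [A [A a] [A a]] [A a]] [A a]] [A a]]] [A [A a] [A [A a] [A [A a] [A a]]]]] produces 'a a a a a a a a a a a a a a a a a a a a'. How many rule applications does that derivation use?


Every bracketed nonterminal node [X ...] in the tree is produced by exactly one rule application.
Reading the tree off as a leftmost derivation:
  Step 1: S  =>  A A   (applied S -> A A)
  Step 2: A A  =>  A A A   (applied A -> A A)
  Step 3: A A A  =>  A A A A   (applied A -> A A)
  Step 4: A A A A  =>  A A A A A   (applied A -> A A)
  Step 5: A A A A A  =>  A A A A A A   (applied A -> A A)
  Step 6: A A A A A A  =>  a A A A A A   (applied A -> a)
  Step 7: a A A A A A  =>  a A A A A A A   (applied A -> A A)
  Step 8: a A A A A A A  =>  a a A A A A A   (applied A -> a)
  Step 9: a a A A A A A  =>  a a a A A A A   (applied A -> a)
  Step 10: a a a A A A A  =>  a a a A A A A A   (applied A -> A A)
  Step 11: a a a A A A A A  =>  a a a a A A A A   (applied A -> a)
  Step 12: a a a a A A A A  =>  a a a a A A A A A   (applied A -> A A)
  Step 13: a a a a A A A A A  =>  a a a a a A A A A   (applied A -> a)
  Step 14: a a a a a A A A A  =>  a a a a a a A A A   (applied A -> a)
  Step 15: a a a a a a A A A  =>  a a a a a a A A A A   (applied A -> A A)
  Step 16: a a a a a a A A A A  =>  a a a a a a A A A A A   (applied A -> A A)
  Step 17: a a a a a a A A A A A  =>  a a a a a a A A A A A A   (applied A -> A A)
  Step 18: a a a a a a A A A A A A  =>  a a a a a a a A A A A A   (applied A -> a)
  Step 19: a a a a a a a A A A A A  =>  a a a a a a a a A A A A   (applied A -> a)
  Step 20: a a a a a a a a A A A A  =>  a a a a a a a a A A A A A   (applied A -> A A)
  Step 21: a a a a a a a a A A A A A  =>  a a a a a a a a a A A A A   (applied A -> a)
  Step 22: a a a a a a a a a A A A A  =>  a a a a a a a a a a A A A   (applied A -> a)
  Step 23: a a a a a a a a a a A A A  =>  a a a a a a a a a a a A A   (applied A -> a)
  Step 24: a a a a a a a a a a a A A  =>  a a a a a a a a a a a A A A   (applied A -> A A)
  Step 25: a a a a a a a a a a a A A A  =>  a a a a a a a a a a a A A A A   (applied A -> A A)
  Step 26: a a a a a a a a a a a A A A A  =>  a a a a a a a a a a a A A A A A   (applied A -> A A)
  Step 27: a a a a a a a a a a a A A A A A  =>  a a a a a a a a a a a A A A A A A   (applied A -> A A)
  Step 28: a a a a a a a a a a a A A A A A A  =>  a a a a a a a a a a a a A A A A A   (applied A -> a)
  Step 29: a a a a a a a a a a a a A A A A A  =>  a a a a a a a a a a a a a A A A A   (applied A -> a)
  Step 30: a a a a a a a a a a a a a A A A A  =>  a a a a a a a a a a a a a a A A A   (applied A -> a)
  Step 31: a a a a a a a a a a a a a a A A A  =>  a a a a a a a a a a a a a a a A A   (applied A -> a)
  Step 32: a a a a a a a a a a a a a a a A A  =>  a a a a a a a a a a a a a a a a A   (applied A -> a)
  Step 33: a a a a a a a a a a a a a a a a A  =>  a a a a a a a a a a a a a a a a A A   (applied A -> A A)
  Step 34: a a a a a a a a a a a a a a a a A A  =>  a a a a a a a a a a a a a a a a a A   (applied A -> a)
  Step 35: a a a a a a a a a a a a a a a a a A  =>  a a a a a a a a a a a a a a a a a A A   (applied A -> A A)
  Step 36: a a a a a a a a a a a a a a a a a A A  =>  a a a a a a a a a a a a a a a a a a A   (applied A -> a)
  Step 37: a a a a a a a a a a a a a a a a a a A  =>  a a a a a a a a a a a a a a a a a a A A   (applied A -> A A)
  Step 38: a a a a a a a a a a a a a a a a a a A A  =>  a a a a a a a a a a a a a a a a a a a A   (applied A -> a)
  Step 39: a a a a a a a a a a a a a a a a a a a A  =>  a a a a a a a a a a a a a a a a a a a a   (applied A -> a)
Final yield: a a a a a a a a a a a a a a a a a a a a
Total rewrite steps: 39

39
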